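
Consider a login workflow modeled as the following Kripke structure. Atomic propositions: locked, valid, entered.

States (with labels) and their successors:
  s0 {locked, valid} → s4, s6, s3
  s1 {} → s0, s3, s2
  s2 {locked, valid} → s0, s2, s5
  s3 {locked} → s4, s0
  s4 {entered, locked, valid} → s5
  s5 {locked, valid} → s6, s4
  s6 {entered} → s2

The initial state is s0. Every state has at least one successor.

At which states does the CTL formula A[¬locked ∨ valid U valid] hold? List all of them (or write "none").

States satisfying ¬locked ∨ valid: {s0, s1, s2, s4, s5, s6}.
States satisfying valid: {s0, s2, s4, s5}.
States satisfying A[¬locked ∨ valid U valid]: {s0, s2, s4, s5, s6}.

{s0, s2, s4, s5, s6}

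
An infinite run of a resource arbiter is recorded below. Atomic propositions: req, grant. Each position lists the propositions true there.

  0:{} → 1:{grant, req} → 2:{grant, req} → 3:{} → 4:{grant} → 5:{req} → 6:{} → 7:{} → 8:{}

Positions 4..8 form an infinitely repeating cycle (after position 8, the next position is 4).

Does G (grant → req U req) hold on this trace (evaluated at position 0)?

No

grant → req U req must hold at every position from 0 onward. It fails at position 4, so G (grant → req U req) is false.
Positions where grant holds: 1, 2, 4.
Check req U req at each: 1→ok, 2→ok, 4→fails.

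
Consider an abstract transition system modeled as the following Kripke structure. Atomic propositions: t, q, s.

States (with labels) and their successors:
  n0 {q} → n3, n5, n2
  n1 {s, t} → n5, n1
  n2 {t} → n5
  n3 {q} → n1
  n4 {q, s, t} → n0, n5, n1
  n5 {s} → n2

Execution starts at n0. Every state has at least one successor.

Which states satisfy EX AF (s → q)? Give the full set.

{n0, n1, n2, n4, n5}

States satisfying AF (s → q): {n0, n2, n3, n4, n5}.
States satisfying EX AF (s → q): {n0, n1, n2, n4, n5}.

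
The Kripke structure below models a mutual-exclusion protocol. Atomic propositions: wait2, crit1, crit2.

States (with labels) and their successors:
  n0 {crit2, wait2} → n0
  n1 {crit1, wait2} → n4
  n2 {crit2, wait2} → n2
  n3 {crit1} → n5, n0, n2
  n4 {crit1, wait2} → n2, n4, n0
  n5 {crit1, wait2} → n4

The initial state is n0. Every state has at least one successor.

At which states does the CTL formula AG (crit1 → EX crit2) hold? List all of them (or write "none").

States satisfying crit1 → EX crit2: {n0, n2, n3, n4}.
States satisfying AG (crit1 → EX crit2): {n0, n2, n4}.

{n0, n2, n4}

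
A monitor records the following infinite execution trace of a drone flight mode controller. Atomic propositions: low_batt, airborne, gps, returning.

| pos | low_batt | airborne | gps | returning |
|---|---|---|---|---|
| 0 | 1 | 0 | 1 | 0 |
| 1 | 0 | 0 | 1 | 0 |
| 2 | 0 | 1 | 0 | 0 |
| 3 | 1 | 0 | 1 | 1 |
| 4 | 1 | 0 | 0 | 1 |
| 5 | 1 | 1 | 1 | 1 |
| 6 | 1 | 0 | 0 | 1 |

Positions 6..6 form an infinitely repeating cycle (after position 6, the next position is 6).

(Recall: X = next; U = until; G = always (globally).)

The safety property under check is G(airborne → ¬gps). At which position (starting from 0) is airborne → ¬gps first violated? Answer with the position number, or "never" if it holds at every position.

Check airborne → ¬gps at each position in order: 0 ✓, 1 ✓, 2 ✓, 3 ✓, 4 ✓.
At position 5 the labels are {airborne, gps, low_batt, returning}, so airborne → ¬gps is false there. This is the first violation.

5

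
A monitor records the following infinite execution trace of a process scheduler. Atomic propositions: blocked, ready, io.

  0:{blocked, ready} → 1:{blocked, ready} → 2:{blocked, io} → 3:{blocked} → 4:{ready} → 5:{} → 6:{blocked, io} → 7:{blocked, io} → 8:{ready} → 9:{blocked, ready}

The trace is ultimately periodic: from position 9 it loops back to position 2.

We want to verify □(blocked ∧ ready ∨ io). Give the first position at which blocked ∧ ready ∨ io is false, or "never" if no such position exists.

Check blocked ∧ ready ∨ io at each position in order: 0 ✓, 1 ✓, 2 ✓.
At position 3 the labels are {blocked}, so blocked ∧ ready ∨ io is false there. This is the first violation.

3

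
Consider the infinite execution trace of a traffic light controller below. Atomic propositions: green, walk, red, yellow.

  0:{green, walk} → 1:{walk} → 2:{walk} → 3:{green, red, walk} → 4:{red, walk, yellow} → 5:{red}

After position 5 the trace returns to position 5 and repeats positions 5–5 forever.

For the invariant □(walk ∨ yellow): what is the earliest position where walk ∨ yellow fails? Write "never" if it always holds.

5

Check walk ∨ yellow at each position in order: 0 ✓, 1 ✓, 2 ✓, 3 ✓, 4 ✓.
At position 5 the labels are {red}, so walk ∨ yellow is false there. This is the first violation.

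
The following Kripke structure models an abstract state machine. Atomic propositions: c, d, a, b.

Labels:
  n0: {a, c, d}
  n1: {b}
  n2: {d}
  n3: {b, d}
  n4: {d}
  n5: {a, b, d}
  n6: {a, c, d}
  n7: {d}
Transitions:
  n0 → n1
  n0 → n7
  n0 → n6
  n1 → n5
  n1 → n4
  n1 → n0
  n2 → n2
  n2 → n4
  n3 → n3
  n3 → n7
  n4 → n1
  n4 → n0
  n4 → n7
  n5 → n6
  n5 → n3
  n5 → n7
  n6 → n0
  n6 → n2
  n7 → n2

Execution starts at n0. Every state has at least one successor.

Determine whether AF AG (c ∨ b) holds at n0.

States satisfying AG (c ∨ b): ∅.
States satisfying AF AG (c ∨ b): ∅.
There is a path from n0 along which AG (c ∨ b) never holds.
n0 ∉ Sat(AF AG (c ∨ b)).

No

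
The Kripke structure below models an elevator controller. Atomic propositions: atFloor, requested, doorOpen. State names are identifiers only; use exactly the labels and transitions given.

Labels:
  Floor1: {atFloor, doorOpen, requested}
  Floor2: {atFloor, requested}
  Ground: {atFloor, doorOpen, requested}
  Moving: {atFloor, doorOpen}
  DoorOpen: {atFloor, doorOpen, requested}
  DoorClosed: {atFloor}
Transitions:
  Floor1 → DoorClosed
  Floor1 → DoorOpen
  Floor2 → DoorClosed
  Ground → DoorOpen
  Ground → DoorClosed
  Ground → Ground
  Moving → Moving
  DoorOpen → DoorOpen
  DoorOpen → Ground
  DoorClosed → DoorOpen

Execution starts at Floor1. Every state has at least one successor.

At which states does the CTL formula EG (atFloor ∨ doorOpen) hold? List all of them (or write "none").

{Floor1, Floor2, Ground, Moving, DoorOpen, DoorClosed}

States satisfying atFloor ∨ doorOpen: {Floor1, Floor2, Ground, Moving, DoorOpen, DoorClosed}.
States satisfying EG (atFloor ∨ doorOpen): {Floor1, Floor2, Ground, Moving, DoorOpen, DoorClosed}.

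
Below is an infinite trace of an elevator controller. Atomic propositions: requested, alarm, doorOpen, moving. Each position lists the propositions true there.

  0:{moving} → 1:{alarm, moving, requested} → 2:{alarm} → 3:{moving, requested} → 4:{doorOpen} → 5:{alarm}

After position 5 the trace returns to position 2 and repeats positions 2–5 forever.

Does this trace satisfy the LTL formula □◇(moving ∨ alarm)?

◇(moving ∨ alarm) holds at every position 0..5, and those are all positions ever visited, so □◇(moving ∨ alarm) holds.

Yes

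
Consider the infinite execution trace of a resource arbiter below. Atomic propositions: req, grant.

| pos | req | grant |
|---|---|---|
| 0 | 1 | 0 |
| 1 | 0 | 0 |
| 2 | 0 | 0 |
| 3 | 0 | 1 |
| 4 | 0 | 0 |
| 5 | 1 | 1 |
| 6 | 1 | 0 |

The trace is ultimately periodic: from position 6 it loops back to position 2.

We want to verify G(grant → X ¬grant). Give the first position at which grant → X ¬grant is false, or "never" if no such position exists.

never

grant → X ¬grant holds at every position 0..6, and those are all the positions the trace ever visits, so the invariant G(grant → X ¬grant) is never violated.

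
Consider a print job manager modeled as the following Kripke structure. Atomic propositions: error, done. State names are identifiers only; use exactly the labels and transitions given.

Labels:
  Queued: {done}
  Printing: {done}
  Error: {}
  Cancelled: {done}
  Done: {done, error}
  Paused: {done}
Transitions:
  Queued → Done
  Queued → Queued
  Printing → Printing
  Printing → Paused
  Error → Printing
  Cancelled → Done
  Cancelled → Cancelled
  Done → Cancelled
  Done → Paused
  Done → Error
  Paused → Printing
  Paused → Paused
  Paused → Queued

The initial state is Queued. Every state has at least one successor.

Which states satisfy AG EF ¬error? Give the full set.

{Queued, Printing, Error, Cancelled, Done, Paused}

States satisfying EF ¬error: {Queued, Printing, Error, Cancelled, Done, Paused}.
States satisfying AG EF ¬error: {Queued, Printing, Error, Cancelled, Done, Paused}.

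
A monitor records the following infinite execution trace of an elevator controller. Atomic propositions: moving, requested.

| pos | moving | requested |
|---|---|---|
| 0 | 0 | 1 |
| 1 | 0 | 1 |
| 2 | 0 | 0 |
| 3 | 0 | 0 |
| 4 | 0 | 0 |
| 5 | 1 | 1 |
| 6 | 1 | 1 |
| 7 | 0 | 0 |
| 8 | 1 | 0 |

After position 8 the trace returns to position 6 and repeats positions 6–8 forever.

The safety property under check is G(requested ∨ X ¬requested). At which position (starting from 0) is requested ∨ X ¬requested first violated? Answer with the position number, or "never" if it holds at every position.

Check requested ∨ X ¬requested at each position in order: 0 ✓, 1 ✓, 2 ✓, 3 ✓.
At position 4 the labels are {} and the next position 5 has {moving, requested}, so requested ∨ X ¬requested is false there. This is the first violation.

4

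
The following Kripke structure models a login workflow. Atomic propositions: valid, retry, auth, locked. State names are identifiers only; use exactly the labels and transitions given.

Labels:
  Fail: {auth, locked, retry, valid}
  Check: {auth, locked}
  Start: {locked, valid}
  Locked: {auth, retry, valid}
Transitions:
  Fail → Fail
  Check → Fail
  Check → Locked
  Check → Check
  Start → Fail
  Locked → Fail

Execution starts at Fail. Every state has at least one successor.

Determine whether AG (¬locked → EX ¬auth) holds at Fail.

States satisfying ¬locked → EX ¬auth: {Fail, Check, Start}.
States satisfying AG (¬locked → EX ¬auth): {Fail, Start}.
Every state reachable from Fail satisfies ¬locked → EX ¬auth.
Fail ∈ Sat(AG (¬locked → EX ¬auth)).

Yes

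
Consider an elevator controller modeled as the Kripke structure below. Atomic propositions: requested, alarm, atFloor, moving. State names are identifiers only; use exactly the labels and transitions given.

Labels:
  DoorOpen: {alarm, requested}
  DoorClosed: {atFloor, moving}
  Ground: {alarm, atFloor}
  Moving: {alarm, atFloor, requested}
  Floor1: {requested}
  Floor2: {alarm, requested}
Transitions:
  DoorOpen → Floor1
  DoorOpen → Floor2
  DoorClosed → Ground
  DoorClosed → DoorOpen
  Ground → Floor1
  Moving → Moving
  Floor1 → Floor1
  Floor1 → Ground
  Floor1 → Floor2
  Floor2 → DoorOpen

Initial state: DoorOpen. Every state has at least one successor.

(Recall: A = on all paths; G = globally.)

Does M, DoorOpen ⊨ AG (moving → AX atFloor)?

States satisfying moving → AX atFloor: {DoorOpen, Ground, Moving, Floor1, Floor2}.
States satisfying AG (moving → AX atFloor): {DoorOpen, Ground, Moving, Floor1, Floor2}.
Every state reachable from DoorOpen satisfies moving → AX atFloor.
DoorOpen ∈ Sat(AG (moving → AX atFloor)).

Holds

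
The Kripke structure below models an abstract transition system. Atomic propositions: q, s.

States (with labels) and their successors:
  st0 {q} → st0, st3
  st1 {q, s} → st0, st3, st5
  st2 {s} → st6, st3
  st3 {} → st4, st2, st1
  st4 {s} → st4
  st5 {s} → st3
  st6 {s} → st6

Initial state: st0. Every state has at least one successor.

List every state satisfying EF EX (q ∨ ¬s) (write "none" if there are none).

{st0, st1, st2, st3, st5}

States satisfying EX (q ∨ ¬s): {st0, st1, st2, st3, st5}.
States satisfying EF EX (q ∨ ¬s): {st0, st1, st2, st3, st5}.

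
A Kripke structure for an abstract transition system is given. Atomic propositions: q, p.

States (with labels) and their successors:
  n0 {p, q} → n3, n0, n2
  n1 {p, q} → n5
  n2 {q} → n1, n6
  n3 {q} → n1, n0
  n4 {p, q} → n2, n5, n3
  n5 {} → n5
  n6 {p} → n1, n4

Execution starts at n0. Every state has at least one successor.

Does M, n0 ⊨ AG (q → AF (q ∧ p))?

Yes

States satisfying q → AF (q ∧ p): {n0, n1, n2, n3, n4, n5, n6}.
States satisfying AG (q → AF (q ∧ p)): {n0, n1, n2, n3, n4, n5, n6}.
Every state reachable from n0 satisfies q → AF (q ∧ p).
n0 ∈ Sat(AG (q → AF (q ∧ p))).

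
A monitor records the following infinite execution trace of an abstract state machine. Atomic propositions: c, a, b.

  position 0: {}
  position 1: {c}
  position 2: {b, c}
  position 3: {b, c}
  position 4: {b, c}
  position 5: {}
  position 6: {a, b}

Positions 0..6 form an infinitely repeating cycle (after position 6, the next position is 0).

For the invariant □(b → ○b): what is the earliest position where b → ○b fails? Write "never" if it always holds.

Check b → ○b at each position in order: 0 ✓, 1 ✓, 2 ✓, 3 ✓.
At position 4 the labels are {b, c} and the next position 5 has {}, so b → ○b is false there. This is the first violation.

4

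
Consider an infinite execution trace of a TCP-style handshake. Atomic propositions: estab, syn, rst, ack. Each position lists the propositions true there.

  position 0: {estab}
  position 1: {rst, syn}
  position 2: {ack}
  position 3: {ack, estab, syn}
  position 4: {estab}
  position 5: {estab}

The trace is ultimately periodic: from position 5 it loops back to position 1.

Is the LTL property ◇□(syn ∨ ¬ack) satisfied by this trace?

□(syn ∨ ¬ack) is false at every position 0..5, so it never becomes true and ◇□(syn ∨ ¬ack) fails.

Violated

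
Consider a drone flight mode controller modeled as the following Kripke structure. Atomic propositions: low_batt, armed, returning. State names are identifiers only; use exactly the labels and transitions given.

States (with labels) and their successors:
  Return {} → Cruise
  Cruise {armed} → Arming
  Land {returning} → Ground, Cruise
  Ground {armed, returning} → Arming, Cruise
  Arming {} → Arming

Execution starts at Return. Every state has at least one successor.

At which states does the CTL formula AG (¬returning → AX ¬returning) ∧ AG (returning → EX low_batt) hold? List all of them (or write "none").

{Return, Cruise, Arming}

States satisfying ¬returning → AX ¬returning: {Return, Cruise, Land, Ground, Arming}.
States satisfying AG (¬returning → AX ¬returning): {Return, Cruise, Land, Ground, Arming}.
States satisfying returning → EX low_batt: {Return, Cruise, Arming}.
States satisfying AG (returning → EX low_batt): {Return, Cruise, Arming}.
States satisfying AG (¬returning → AX ¬returning) ∧ AG (returning → EX low_batt): {Return, Cruise, Arming}.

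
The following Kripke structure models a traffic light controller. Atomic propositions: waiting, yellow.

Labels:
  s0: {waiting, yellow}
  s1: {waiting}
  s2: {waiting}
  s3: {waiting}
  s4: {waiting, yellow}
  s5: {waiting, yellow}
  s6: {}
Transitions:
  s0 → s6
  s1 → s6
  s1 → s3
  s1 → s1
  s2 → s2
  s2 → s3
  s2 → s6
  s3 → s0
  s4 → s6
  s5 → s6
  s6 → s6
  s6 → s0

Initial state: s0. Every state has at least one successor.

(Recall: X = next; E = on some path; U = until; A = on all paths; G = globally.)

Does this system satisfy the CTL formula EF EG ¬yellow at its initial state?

States satisfying EG ¬yellow: {s1, s2, s6}.
States satisfying EF EG ¬yellow: {s0, s1, s2, s3, s4, s5, s6}.
Some path from s0 reaches a state where EG ¬yellow holds.
s0 ∈ Sat(EF EG ¬yellow).

Yes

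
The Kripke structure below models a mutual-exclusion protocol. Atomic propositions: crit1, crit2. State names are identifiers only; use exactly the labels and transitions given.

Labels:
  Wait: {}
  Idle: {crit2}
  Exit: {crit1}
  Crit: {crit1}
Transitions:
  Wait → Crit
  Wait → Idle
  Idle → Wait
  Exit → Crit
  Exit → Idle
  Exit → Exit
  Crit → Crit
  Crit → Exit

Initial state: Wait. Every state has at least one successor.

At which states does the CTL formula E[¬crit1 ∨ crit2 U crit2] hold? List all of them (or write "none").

{Wait, Idle}

States satisfying ¬crit1 ∨ crit2: {Wait, Idle}.
States satisfying crit2: {Idle}.
States satisfying E[¬crit1 ∨ crit2 U crit2]: {Wait, Idle}.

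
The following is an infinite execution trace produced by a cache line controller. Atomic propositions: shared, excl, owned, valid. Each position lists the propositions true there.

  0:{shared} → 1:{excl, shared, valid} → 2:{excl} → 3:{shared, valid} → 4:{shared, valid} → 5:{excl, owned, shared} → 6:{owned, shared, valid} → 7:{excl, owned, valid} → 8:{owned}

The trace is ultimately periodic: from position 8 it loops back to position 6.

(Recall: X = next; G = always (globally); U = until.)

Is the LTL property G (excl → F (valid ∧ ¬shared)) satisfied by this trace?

excl → F (valid ∧ ¬shared) holds at every position 0..8, and those are all positions ever visited, so G (excl → F (valid ∧ ¬shared)) holds.
Positions where excl holds: 1, 2, 5, 7.
Check F (valid ∧ ¬shared) at each: 1→ok, 2→ok, 5→ok, 7→ok.

Satisfied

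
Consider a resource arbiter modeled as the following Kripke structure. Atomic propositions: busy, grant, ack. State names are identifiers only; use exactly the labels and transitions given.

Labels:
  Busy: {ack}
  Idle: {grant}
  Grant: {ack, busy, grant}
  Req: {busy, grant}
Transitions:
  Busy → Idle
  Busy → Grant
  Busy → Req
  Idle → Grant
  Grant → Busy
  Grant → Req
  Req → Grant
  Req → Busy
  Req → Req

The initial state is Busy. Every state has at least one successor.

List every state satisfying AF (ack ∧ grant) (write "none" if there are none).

States satisfying ack ∧ grant: {Grant}.
States satisfying AF (ack ∧ grant): {Idle, Grant}.

{Idle, Grant}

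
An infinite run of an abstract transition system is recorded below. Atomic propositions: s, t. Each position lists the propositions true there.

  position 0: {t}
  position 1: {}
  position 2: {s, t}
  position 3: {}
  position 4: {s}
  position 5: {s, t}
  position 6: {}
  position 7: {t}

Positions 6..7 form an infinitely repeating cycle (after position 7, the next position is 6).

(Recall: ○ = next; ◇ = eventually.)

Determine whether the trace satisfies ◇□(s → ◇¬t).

□(s → ◇¬t) holds at position 0, which is reachable from 0, so ◇□(s → ◇¬t) holds.

Satisfied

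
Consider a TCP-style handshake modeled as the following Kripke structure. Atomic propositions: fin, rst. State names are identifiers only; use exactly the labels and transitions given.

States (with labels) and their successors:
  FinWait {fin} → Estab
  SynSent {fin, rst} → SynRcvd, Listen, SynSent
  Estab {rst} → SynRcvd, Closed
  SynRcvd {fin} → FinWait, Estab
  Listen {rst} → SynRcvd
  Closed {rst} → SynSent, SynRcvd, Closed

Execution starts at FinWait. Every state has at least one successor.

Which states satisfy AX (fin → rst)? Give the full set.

States satisfying fin → rst: {SynSent, Estab, Listen, Closed}.
States satisfying AX (fin → rst): {FinWait}.

{FinWait}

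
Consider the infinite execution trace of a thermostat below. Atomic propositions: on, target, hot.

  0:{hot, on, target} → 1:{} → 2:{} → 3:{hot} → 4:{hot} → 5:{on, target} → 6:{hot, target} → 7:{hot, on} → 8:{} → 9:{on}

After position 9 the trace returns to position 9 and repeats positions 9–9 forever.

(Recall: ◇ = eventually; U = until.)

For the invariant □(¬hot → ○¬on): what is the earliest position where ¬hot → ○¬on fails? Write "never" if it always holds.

Check ¬hot → ○¬on at each position in order: 0 ✓, 1 ✓, 2 ✓, 3 ✓, 4 ✓, 5 ✓, 6 ✓, 7 ✓.
At position 8 the labels are {} and the next position 9 has {on}, so ¬hot → ○¬on is false there. This is the first violation.

8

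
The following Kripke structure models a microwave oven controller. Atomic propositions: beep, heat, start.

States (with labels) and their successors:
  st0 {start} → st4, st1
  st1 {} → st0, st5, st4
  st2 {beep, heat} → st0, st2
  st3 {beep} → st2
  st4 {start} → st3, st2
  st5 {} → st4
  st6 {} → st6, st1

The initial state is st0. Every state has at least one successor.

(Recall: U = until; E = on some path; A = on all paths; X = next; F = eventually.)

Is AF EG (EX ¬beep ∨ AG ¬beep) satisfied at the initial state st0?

States satisfying EG (EX ¬beep ∨ AG ¬beep): {st0, st1, st2, st6}.
States satisfying AF EG (EX ¬beep ∨ AG ¬beep): {st0, st1, st2, st3, st4, st5, st6}.
st0 ∈ Sat(AF EG (EX ¬beep ∨ AG ¬beep)).

Yes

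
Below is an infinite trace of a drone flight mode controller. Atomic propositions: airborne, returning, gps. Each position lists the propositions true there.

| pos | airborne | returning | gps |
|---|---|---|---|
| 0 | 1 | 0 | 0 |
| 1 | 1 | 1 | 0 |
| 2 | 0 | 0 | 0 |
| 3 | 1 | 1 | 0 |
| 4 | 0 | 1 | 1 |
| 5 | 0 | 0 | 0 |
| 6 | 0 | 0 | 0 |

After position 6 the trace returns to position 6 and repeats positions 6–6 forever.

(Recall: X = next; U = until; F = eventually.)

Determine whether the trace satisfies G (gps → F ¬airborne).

Holds

gps → F ¬airborne holds at every position 0..6, and those are all positions ever visited, so G (gps → F ¬airborne) holds.
Positions where gps holds: 4.
Check F ¬airborne at each: 4→ok.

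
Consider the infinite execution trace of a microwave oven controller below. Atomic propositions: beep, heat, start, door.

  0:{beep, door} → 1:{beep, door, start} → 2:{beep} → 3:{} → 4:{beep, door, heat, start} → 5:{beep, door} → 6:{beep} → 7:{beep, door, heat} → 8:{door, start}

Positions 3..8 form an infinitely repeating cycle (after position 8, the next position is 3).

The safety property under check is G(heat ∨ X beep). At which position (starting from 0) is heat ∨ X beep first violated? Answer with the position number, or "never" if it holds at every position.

Check heat ∨ X beep at each position in order: 0 ✓, 1 ✓.
At position 2 the labels are {beep} and the next position 3 has {}, so heat ∨ X beep is false there. This is the first violation.

2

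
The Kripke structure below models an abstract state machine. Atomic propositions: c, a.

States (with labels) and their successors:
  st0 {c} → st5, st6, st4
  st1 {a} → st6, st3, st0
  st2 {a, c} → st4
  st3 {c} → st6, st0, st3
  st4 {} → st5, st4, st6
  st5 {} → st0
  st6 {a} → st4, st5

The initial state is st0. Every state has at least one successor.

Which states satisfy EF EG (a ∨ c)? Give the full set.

{st1, st3}

States satisfying EG (a ∨ c): {st1, st3}.
States satisfying EF EG (a ∨ c): {st1, st3}.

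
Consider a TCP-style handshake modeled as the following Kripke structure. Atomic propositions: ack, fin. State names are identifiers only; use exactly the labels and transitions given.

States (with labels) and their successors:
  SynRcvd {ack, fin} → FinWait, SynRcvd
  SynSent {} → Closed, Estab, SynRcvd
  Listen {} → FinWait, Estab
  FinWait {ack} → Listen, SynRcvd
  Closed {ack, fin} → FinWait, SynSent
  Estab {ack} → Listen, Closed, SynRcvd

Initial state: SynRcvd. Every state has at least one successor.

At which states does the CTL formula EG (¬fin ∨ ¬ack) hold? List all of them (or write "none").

{SynSent, Listen, FinWait, Estab}

States satisfying ¬fin ∨ ¬ack: {SynSent, Listen, FinWait, Estab}.
States satisfying EG (¬fin ∨ ¬ack): {SynSent, Listen, FinWait, Estab}.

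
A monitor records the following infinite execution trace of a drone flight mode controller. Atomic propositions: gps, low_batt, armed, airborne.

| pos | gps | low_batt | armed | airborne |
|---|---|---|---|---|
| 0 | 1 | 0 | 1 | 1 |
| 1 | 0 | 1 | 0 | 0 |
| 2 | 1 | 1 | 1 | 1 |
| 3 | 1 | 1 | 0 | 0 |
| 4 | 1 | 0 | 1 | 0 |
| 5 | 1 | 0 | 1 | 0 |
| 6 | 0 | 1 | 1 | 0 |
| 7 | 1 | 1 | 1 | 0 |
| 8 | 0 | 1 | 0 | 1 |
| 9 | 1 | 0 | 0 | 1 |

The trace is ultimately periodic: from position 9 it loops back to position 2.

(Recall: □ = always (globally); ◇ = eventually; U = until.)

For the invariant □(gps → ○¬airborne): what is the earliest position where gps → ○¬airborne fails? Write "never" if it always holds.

7

Check gps → ○¬airborne at each position in order: 0 ✓, 1 ✓, 2 ✓, 3 ✓, 4 ✓, 5 ✓, 6 ✓.
At position 7 the labels are {armed, gps, low_batt} and the next position 8 has {airborne, low_batt}, so gps → ○¬airborne is false there. This is the first violation.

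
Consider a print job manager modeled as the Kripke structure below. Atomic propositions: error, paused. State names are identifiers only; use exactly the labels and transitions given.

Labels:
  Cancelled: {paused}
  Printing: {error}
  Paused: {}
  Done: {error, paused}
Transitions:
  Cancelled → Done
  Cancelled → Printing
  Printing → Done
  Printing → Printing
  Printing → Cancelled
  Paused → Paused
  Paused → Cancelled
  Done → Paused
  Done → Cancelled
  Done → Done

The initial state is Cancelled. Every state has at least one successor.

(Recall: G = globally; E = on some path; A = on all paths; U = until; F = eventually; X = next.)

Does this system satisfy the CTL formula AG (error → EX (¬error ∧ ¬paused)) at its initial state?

States satisfying error → EX (¬error ∧ ¬paused): {Cancelled, Paused, Done}.
States satisfying AG (error → EX (¬error ∧ ¬paused)): ∅.
Printing is reachable from Cancelled and violates error → EX (¬error ∧ ¬paused), so AG fails at Cancelled.
Cancelled ∉ Sat(AG (error → EX (¬error ∧ ¬paused))).

Does not hold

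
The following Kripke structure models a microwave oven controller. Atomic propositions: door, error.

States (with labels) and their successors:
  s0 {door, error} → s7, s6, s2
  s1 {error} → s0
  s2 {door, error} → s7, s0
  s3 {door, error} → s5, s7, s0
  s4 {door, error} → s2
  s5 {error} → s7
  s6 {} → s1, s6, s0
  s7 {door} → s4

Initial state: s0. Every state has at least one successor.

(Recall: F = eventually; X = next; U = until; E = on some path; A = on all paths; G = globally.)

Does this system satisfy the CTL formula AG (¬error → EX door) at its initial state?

States satisfying ¬error → EX door: {s0, s1, s2, s3, s4, s5, s6, s7}.
States satisfying AG (¬error → EX door): {s0, s1, s2, s3, s4, s5, s6, s7}.
Every state reachable from s0 satisfies ¬error → EX door.
s0 ∈ Sat(AG (¬error → EX door)).

Holds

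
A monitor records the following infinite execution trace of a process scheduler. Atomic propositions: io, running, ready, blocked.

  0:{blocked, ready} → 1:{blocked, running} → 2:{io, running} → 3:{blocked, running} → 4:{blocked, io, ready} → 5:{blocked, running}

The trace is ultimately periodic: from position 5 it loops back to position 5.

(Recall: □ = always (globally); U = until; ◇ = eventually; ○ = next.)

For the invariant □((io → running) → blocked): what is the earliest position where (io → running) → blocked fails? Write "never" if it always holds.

Check (io → running) → blocked at each position in order: 0 ✓, 1 ✓.
At position 2 the labels are {io, running}, so (io → running) → blocked is false there. This is the first violation.

2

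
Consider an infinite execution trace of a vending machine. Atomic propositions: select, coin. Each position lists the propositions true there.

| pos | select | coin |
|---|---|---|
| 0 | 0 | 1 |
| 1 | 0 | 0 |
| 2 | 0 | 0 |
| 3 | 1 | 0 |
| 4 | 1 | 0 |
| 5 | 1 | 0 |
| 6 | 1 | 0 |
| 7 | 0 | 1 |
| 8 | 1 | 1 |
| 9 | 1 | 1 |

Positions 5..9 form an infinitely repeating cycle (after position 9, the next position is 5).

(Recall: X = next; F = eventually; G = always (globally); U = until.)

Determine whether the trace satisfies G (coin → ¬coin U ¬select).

coin → ¬coin U ¬select must hold at every position from 0 onward. It fails at position 8, so G (coin → ¬coin U ¬select) is false.
Positions where coin holds: 0, 7, 8, 9.
Check ¬coin U ¬select at each: 0→ok, 7→ok, 8→fails, 9→fails.

No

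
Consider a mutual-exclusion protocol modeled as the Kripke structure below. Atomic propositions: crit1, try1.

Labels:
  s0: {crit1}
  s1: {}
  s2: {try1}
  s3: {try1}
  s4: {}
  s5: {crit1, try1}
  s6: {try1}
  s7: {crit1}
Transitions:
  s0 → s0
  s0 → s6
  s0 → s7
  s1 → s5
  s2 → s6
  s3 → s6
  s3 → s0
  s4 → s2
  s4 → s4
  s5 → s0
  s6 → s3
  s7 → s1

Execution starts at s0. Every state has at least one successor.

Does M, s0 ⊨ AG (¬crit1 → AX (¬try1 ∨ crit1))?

Does not hold

States satisfying ¬crit1 → AX (¬try1 ∨ crit1): {s0, s1, s5, s7}.
States satisfying AG (¬crit1 → AX (¬try1 ∨ crit1)): ∅.
s3 is reachable from s0 and violates ¬crit1 → AX (¬try1 ∨ crit1), so AG fails at s0.
s0 ∉ Sat(AG (¬crit1 → AX (¬try1 ∨ crit1))).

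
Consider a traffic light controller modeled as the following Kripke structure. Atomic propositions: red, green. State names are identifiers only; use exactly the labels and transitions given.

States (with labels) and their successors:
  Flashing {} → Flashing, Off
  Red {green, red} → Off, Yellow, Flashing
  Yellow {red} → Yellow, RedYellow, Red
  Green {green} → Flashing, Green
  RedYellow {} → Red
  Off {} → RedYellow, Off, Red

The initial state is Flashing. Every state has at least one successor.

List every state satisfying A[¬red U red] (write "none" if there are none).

States satisfying ¬red: {Flashing, Green, RedYellow, Off}.
States satisfying red: {Red, Yellow}.
States satisfying A[¬red U red]: {Red, Yellow, RedYellow}.

{Red, Yellow, RedYellow}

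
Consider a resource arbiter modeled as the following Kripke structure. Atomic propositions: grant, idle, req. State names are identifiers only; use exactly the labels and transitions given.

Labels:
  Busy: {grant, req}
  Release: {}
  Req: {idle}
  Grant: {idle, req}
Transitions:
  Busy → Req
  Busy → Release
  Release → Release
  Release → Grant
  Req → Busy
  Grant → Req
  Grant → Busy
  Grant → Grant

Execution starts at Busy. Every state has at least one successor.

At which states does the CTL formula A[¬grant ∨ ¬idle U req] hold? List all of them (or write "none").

States satisfying ¬grant ∨ ¬idle: {Busy, Release, Req, Grant}.
States satisfying req: {Busy, Grant}.
States satisfying A[¬grant ∨ ¬idle U req]: {Busy, Req, Grant}.

{Busy, Req, Grant}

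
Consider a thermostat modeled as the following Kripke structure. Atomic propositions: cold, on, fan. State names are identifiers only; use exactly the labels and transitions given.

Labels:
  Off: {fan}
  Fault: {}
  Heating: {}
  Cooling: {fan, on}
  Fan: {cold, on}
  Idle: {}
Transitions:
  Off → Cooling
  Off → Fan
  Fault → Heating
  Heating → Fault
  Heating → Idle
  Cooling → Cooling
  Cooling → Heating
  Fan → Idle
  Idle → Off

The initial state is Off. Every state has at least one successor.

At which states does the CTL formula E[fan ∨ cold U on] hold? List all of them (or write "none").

States satisfying fan ∨ cold: {Off, Cooling, Fan}.
States satisfying on: {Cooling, Fan}.
States satisfying E[fan ∨ cold U on]: {Off, Cooling, Fan}.

{Off, Cooling, Fan}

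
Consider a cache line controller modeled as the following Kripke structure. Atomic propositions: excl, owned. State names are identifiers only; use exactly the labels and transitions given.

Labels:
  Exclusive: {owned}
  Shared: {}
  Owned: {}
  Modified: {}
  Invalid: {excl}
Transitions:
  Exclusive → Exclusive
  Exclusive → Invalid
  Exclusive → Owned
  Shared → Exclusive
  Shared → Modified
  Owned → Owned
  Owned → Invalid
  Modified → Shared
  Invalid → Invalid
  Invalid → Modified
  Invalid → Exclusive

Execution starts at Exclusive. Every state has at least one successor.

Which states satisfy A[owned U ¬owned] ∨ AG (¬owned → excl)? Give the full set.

{Shared, Owned, Modified, Invalid}

States satisfying owned: {Exclusive}.
States satisfying ¬owned: {Shared, Owned, Modified, Invalid}.
States satisfying A[owned U ¬owned]: {Shared, Owned, Modified, Invalid}.
States satisfying ¬owned → excl: {Exclusive, Invalid}.
States satisfying AG (¬owned → excl): ∅.
States satisfying A[owned U ¬owned] ∨ AG (¬owned → excl): {Shared, Owned, Modified, Invalid}.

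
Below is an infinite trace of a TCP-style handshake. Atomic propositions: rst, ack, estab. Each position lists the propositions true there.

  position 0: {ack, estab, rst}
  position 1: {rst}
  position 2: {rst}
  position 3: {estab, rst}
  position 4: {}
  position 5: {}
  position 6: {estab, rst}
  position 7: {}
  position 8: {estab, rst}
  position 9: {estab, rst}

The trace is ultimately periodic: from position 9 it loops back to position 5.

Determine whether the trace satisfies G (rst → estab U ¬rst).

rst → estab U ¬rst must hold at every position from 0 onward. It fails at position 0, so G (rst → estab U ¬rst) is false.
Positions where rst holds: 0, 1, 2, 3, 6, 8, 9.
Check estab U ¬rst at each: 0→fails, 1→fails, 2→fails, 3→ok, 6→ok, 8→ok, 9→ok.

Violated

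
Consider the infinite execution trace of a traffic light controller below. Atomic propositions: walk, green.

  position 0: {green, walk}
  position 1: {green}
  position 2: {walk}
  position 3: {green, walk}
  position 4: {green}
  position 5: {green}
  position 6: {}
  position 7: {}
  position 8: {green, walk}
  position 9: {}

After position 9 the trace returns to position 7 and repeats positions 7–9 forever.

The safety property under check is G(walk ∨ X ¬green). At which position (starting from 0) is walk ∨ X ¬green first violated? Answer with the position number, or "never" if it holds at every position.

Check walk ∨ X ¬green at each position in order: 0 ✓, 1 ✓, 2 ✓, 3 ✓.
At position 4 the labels are {green} and the next position 5 has {green}, so walk ∨ X ¬green is false there. This is the first violation.

4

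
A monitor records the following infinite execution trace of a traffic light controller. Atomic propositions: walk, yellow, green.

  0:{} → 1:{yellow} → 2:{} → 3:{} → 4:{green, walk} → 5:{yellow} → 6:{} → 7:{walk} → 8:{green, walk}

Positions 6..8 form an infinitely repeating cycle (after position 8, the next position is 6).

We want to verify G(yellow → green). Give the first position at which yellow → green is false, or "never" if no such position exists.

1

Check yellow → green at each position in order: 0 ✓.
At position 1 the labels are {yellow}, so yellow → green is false there. This is the first violation.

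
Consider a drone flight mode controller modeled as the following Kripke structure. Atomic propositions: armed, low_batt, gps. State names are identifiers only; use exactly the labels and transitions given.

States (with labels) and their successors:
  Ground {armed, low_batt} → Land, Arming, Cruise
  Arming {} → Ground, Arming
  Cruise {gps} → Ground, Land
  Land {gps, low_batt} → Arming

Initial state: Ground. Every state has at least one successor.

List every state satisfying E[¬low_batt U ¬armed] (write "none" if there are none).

{Arming, Cruise, Land}

States satisfying ¬low_batt: {Arming, Cruise}.
States satisfying ¬armed: {Arming, Cruise, Land}.
States satisfying E[¬low_batt U ¬armed]: {Arming, Cruise, Land}.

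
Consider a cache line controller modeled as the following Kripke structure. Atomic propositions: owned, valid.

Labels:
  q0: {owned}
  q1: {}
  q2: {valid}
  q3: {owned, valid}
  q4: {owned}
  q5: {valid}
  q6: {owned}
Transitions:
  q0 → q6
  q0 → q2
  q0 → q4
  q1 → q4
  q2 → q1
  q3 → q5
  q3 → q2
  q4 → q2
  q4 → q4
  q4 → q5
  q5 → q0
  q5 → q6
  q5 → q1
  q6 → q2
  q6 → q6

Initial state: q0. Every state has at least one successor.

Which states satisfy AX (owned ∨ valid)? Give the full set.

{q0, q1, q3, q4, q6}

States satisfying owned ∨ valid: {q0, q2, q3, q4, q5, q6}.
States satisfying AX (owned ∨ valid): {q0, q1, q3, q4, q6}.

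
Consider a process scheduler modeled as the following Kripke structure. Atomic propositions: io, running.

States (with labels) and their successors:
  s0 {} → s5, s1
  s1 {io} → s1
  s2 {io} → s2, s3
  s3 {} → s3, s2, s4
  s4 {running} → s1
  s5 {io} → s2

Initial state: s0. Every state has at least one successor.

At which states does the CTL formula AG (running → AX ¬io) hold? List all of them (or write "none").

{s1}

States satisfying running → AX ¬io: {s0, s1, s2, s3, s5}.
States satisfying AG (running → AX ¬io): {s1}.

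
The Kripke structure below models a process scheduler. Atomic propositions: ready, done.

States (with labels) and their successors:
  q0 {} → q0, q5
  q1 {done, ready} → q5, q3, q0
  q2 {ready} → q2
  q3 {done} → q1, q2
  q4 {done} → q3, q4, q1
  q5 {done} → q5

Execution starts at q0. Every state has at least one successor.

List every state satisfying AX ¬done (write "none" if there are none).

{q2}

States satisfying ¬done: {q0, q2}.
States satisfying AX ¬done: {q2}.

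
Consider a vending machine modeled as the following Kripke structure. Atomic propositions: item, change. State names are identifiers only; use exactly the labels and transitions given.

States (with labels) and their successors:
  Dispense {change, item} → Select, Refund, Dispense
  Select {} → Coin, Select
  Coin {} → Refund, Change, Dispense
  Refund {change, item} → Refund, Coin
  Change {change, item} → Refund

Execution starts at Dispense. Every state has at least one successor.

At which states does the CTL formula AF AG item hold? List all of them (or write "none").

States satisfying AG item: ∅.
States satisfying AF AG item: ∅.

none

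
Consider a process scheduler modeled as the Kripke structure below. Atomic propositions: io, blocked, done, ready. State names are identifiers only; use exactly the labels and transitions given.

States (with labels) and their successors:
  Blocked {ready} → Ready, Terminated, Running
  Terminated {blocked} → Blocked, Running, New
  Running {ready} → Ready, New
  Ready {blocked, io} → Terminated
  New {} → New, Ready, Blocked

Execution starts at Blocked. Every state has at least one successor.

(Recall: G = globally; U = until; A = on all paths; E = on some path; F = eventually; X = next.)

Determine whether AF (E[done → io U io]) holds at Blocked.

Yes

States satisfying E[done → io U io]: {Blocked, Terminated, Running, Ready, New}.
States satisfying AF (E[done → io U io]): {Blocked, Terminated, Running, Ready, New}.
Blocked ∈ Sat(AF (E[done → io U io])).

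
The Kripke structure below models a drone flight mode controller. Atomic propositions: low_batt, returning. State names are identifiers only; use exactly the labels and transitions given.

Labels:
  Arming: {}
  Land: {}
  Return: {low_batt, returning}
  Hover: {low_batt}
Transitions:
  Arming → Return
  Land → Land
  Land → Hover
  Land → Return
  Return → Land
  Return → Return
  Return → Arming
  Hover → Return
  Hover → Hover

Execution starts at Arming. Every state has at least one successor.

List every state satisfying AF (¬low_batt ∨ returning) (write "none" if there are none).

States satisfying ¬low_batt ∨ returning: {Arming, Land, Return}.
States satisfying AF (¬low_batt ∨ returning): {Arming, Land, Return}.

{Arming, Land, Return}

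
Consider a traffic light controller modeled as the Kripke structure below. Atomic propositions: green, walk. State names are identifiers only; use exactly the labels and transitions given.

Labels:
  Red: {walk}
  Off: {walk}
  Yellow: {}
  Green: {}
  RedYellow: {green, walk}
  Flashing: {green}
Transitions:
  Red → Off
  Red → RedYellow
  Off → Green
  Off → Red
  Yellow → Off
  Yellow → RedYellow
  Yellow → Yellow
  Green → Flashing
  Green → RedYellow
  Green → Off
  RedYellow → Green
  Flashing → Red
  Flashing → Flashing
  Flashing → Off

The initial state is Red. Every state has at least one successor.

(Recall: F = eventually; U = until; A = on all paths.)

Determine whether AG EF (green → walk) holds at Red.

Holds

States satisfying EF (green → walk): {Red, Off, Yellow, Green, RedYellow, Flashing}.
States satisfying AG EF (green → walk): {Red, Off, Yellow, Green, RedYellow, Flashing}.
Every state reachable from Red satisfies EF (green → walk).
Red ∈ Sat(AG EF (green → walk)).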